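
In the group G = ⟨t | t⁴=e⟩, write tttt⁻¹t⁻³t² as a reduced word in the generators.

Multiply left to right, reducing at each step:
  t · t = t²
  (t²) · t = t³
  (t³) · t⁻¹ = t²
  (t²) · t⁻³ = t³
  (t³) · t² = t

Answer: t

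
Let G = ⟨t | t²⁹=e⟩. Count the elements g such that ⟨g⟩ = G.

G is cyclic of order 29. An element generates G iff its order is 29, and a cyclic group of order 29 has exactly φ(29) = 28 such elements.

Answer: 28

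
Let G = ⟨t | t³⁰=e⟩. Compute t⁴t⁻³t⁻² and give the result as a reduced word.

Multiply left to right, reducing at each step:
  (t⁴) · t⁻³ = t
  t · t⁻² = t²⁹

Answer: t²⁹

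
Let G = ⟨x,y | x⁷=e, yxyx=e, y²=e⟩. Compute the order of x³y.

Compute successive powers until reaching e:
  (x³y)¹ = x³y, (x³y)² = e.
The smallest positive k with (x³y)ᵏ = e is 2.

Answer: 2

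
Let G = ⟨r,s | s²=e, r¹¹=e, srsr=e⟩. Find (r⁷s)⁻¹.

The order of (r⁷s) is 2 (smallest k with (r⁷s)ᵏ = e), so (r⁷s)⁻¹ = (r⁷s)¹ = r⁷s.
Check: (r⁷s) · (r⁷s) → (r⁷s) · r⁷ = s;   s · s = e, giving e as required.

Answer: r⁷s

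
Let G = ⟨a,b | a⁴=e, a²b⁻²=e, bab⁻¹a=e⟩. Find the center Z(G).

An element z ∈ Z(G) iff z commutes with every generator.
For example a² is central: (a²)·a = a³ = a·(a²); (a²)·b = b⁻¹ = b·(a²).
Whereas a ∉ Z(G) since a·b = ab ≠ ab⁻¹ = b·a.
Checking each of the 8 elements this way gives Z(G) = {e, a²}, of order 2.

Answer: {e, a²}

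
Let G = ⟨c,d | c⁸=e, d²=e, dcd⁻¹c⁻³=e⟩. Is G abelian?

c·d = cd but d·c = c³d, so c·d ≠ d·c and G is not abelian.

Answer: No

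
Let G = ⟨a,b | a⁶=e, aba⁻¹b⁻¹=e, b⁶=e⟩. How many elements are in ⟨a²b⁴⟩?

|⟨a²b⁴⟩| equals the order of a²b⁴. Compute successive powers until reaching e:
  (a²b⁴)¹ = a²b⁴, (a²b⁴)² = a⁴b², (a²b⁴)³ = e.
The smallest positive k with (a²b⁴)ᵏ = e is 3, so |⟨a²b⁴⟩| = 3.

Answer: 3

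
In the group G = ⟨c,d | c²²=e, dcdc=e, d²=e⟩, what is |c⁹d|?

Compute successive powers until reaching e:
  (c⁹d)¹ = c⁹d, (c⁹d)² = e.
The smallest positive k with (c⁹d)ᵏ = e is 2.

Answer: 2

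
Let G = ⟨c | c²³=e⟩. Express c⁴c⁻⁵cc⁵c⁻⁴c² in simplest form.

Multiply left to right, reducing at each step:
  (c⁴) · c⁻⁵ = c²²
  (c²²) · c = e
  e · c⁵ = c⁵
  (c⁵) · c⁻⁴ = c
  c · c² = c³

Answer: c³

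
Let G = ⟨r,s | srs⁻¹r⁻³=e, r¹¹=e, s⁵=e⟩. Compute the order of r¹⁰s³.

Compute successive powers until reaching e:
  (r¹⁰s³)¹ = r¹⁰s³, (r¹⁰s³)² = r⁵s, (r¹⁰s³)³ = r²s⁴, (r¹⁰s³)⁴ = r⁹s², (r¹⁰s³)⁵ = e.
The smallest positive k with (r¹⁰s³)ᵏ = e is 5.

Answer: 5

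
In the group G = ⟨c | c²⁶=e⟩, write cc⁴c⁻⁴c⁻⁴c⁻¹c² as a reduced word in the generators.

Multiply left to right, reducing at each step:
  c · c⁴ = c⁵
  (c⁵) · c⁻⁴ = c
  c · c⁻⁴ = c²³
  (c²³) · c⁻¹ = c²²
  (c²²) · c² = c²⁴

Answer: c²⁴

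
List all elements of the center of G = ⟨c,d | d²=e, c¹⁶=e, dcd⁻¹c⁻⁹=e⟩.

An element z ∈ Z(G) iff z commutes with every generator.
For example c² is central: (c²)·c = c³ = c·(c²); (c²)·d = c²d = d·(c²).
Whereas c ∉ Z(G) since c·d = cd ≠ c⁹d = d·c.
Checking each of the 32 elements this way gives Z(G) = {e, c², c⁴, c⁶, c⁸, c¹⁰, c¹², c¹⁴}, of order 8.

Answer: {e, c², c⁴, c⁶, c⁸, c¹⁰, c¹², c¹⁴}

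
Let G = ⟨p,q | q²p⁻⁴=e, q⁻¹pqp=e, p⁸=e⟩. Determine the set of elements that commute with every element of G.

An element z ∈ Z(G) iff z commutes with every generator.
For example p⁴ is central: (p⁴)·p = p⁵ = p·(p⁴); (p⁴)·q = q⁻¹ = q·(p⁴).
Whereas p ∉ Z(G) since p·q = pq ≠ p³q⁻¹ = q·p.
Checking each of the 16 elements this way gives Z(G) = {e, p⁴}, of order 2.

Answer: {e, p⁴}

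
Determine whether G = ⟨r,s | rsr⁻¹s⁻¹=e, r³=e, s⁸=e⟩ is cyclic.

|G| = 24. The element rs has order 24 (its powers give 24 distinct elements), so ⟨rs⟩ = G and G is cyclic.

Answer: Yes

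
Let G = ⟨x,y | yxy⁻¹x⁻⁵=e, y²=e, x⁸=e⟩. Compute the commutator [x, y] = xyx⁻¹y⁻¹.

[x, y] = x·y·x⁻¹·y⁻¹.
  x · y = xy
  (xy) · (x⁷) = x⁴y
  (x⁴y) · y = x⁴

Answer: x⁴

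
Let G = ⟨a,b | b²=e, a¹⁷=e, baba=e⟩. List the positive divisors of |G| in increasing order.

|G| = 34 = 2 · 17. By Lagrange's theorem the order of any subgroup divides 34; the divisors of 34 are 1, 2, 17, 34.

Answer: 1, 2, 17, 34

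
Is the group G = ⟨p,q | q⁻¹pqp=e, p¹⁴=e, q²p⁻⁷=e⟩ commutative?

p·q = pq but q·p = p⁶q⁻¹, so p·q ≠ q·p and G is not abelian.

Answer: No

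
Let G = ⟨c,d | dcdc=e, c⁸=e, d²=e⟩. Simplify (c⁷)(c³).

Compute (c⁷) · (c³) by multiplying left to right and reducing via the relations at each step:
  (c⁷) · c³ = c²

Answer: c²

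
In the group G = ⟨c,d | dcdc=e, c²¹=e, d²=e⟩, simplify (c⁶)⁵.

Compute successive powers of (c⁶), reducing at each step:
  (c⁶)²: (c⁶) · c⁶ = c¹²
  (c⁶)³: (c¹²) · c⁶ = c¹⁸
  (c⁶)⁴: (c¹⁸) · c⁶ = c³
  (c⁶)⁵: (c³) · c⁶ = c⁹

Answer: c⁹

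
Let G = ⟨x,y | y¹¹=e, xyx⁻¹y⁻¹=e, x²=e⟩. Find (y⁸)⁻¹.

The order of (y⁸) is 11 (smallest k with (y⁸)ᵏ = e), so (y⁸)⁻¹ = (y⁸)¹⁰ = y³.
Check: (y⁸) · (y³) → (y⁸) · y³ = e, giving e as required.

Answer: y³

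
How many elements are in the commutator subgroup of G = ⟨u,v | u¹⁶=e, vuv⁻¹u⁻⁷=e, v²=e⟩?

G' = [G, G] is generated by all commutators. The generator-pair commutators are: [u, v] = u¹⁰.
The subgroup they normally generate is {e, u², u⁴, u⁶, u⁸, u¹⁰, u¹², u¹⁴}, of order 8.
Check: |G/G'| = 32/8 = 4 is the order of the abelianisation.

Answer: 8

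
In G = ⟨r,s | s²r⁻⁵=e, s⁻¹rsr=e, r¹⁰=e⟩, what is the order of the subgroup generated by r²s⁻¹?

|⟨r²s⁻¹⟩| equals the order of r²s⁻¹. Compute successive powers until reaching e:
  (r²s⁻¹)¹ = r²s⁻¹, (r²s⁻¹)² = r⁵, (r²s⁻¹)³ = r²s, (r²s⁻¹)⁴ = e.
The smallest positive k with (r²s⁻¹)ᵏ = e is 4, so |⟨r²s⁻¹⟩| = 4.

Answer: 4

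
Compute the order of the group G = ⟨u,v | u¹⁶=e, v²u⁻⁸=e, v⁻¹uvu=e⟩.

Enumerate words in the generators, reducing via the relations: the distinct elements are
  {e, u, v, uv, u², u³, u⁴, u⁵, u⁶, u⁷, u⁸, u⁹, u²v, u³v, u¹², u¹³, u¹¹, u¹⁰, u¹⁴, u¹⁵, u⁴v, u⁵v, u⁶v, u⁷v, v⁻¹, uv⁻¹, u²v⁻¹, u³v⁻¹, u⁴v⁻¹, u⁵v⁻¹, u⁶v⁻¹, u⁷v⁻¹}.
No further products give new elements, so |G| = 32.

Answer: 32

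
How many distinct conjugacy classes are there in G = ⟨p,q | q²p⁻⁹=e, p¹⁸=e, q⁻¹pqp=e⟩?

The conjugacy classes (representative and size) are:
  [e] (size 1), [p¹⁷] (size 2), [p¹⁶] (size 2), [p³] (size 2), [p¹⁴] (size 2), [p¹³] (size 2), [p¹²] (size 2), [p¹¹] (size 2), [p¹⁰] (size 2), [p⁹] (size 1), [p⁸q] (size 9), [pq] (size 9).
Class equation: 1 + 2 + 2 + 2 + 2 + 2 + 2 + 2 + 2 + 1 + 9 + 9 = 36 = |G|. So G has 12 conjugacy classes.

Answer: 12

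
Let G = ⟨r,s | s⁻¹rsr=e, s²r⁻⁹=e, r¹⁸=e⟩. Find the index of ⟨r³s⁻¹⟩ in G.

First find ord(r³s⁻¹) by computing successive powers:
  (r³s⁻¹)¹ = r³s⁻¹, (r³s⁻¹)² = r⁹, (r³s⁻¹)³ = r³s, (r³s⁻¹)⁴ = e.
So |⟨r³s⁻¹⟩| = ord(r³s⁻¹) = 4. With |G| = 36, by Lagrange [G : ⟨r³s⁻¹⟩] = 36/4 = 9.

Answer: 9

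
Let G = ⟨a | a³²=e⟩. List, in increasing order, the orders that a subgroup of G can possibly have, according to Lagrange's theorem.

|G| = 32 = 2⁵. By Lagrange's theorem the order of any subgroup divides 32; the divisors of 32 are 1, 2, 4, 8, 16, 32.

Answer: 1, 2, 4, 8, 16, 32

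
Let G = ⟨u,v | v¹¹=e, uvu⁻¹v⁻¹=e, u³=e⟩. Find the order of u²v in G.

Compute successive powers until reaching e:
  (u²v)¹ = u²v, (u²v)² = uv², (u²v)³ = v³, (u²v)⁴ = u²v⁴, (u²v)⁵ = uv⁵, (u²v)⁶ = v⁶, (u²v)⁷ = u²v⁷, (u²v)⁸ = uv⁸, (u²v)⁹ = v⁹, (u²v)¹⁰ = u²v¹⁰, (u²v)¹¹ = u, (u²v)¹² = v, (u²v)¹³ = u²v², (u²v)¹⁴ = uv³, (u²v)¹⁵ = v⁴, (u²v)¹⁶ = u²v⁵, (u²v)¹⁷ = uv⁶, (u²v)¹⁸ = v⁷, (u²v)¹⁹ = u²v⁸, (u²v)²⁰ = uv⁹, (u²v)²¹ = v¹⁰, (u²v)²² = u², (u²v)²³ = uv, (u²v)²⁴ = v², (u²v)²⁵ = u²v³, (u²v)²⁶ = uv⁴, (u²v)²⁷ = v⁵, (u²v)²⁸ = u²v⁶, (u²v)²⁹ = uv⁷, (u²v)³⁰ = v⁸, (u²v)³¹ = u²v⁹, (u²v)³² = uv¹⁰, (u²v)³³ = e.
The smallest positive k with (u²v)ᵏ = e is 33.

Answer: 33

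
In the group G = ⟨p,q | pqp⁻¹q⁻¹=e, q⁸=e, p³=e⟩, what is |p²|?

Compute successive powers until reaching e:
  (p²)¹ = p², (p²)² = p, (p²)³ = e.
The smallest positive k with (p²)ᵏ = e is 3.

Answer: 3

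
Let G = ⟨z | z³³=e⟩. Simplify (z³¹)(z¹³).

Compute (z³¹) · (z¹³) by multiplying left to right and reducing via the relations at each step:
  (z³¹) · z¹³ = z¹¹

Answer: z¹¹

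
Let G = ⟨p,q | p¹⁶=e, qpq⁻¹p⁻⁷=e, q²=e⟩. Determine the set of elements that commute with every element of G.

An element z ∈ Z(G) iff z commutes with every generator.
For example p⁸ is central: (p⁸)·p = p⁹ = p·(p⁸); (p⁸)·q = p⁸q = q·(p⁸).
Whereas p ∉ Z(G) since p·q = pq ≠ p⁷q = q·p.
Checking each of the 32 elements this way gives Z(G) = {e, p⁸}, of order 2.

Answer: {e, p⁸}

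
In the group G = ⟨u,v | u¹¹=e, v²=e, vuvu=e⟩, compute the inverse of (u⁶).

The order of (u⁶) is 11 (smallest k with (u⁶)ᵏ = e), so (u⁶)⁻¹ = (u⁶)¹⁰ = u⁵.
Check: (u⁶) · (u⁵) → (u⁶) · u⁵ = e, giving e as required.

Answer: u⁵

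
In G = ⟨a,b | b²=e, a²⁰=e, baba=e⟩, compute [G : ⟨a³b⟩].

First find ord(a³b) by computing successive powers:
  (a³b)¹ = a³b, (a³b)² = e.
So |⟨a³b⟩| = ord(a³b) = 2. With |G| = 40, by Lagrange [G : ⟨a³b⟩] = 40/2 = 20.

Answer: 20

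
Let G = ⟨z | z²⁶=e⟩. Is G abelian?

G has a single generator, so G is cyclic and hence abelian.

Answer: Yes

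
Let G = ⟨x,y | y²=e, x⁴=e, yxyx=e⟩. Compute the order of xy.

Compute successive powers until reaching e:
  (xy)¹ = xy, (xy)² = e.
The smallest positive k with (xy)ᵏ = e is 2.

Answer: 2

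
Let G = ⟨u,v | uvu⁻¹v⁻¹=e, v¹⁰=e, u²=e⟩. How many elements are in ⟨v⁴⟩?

|⟨v⁴⟩| equals the order of v⁴. Compute successive powers until reaching e:
  (v⁴)¹ = v⁴, (v⁴)² = v⁸, (v⁴)³ = v², (v⁴)⁴ = v⁶, (v⁴)⁵ = e.
The smallest positive k with (v⁴)ᵏ = e is 5, so |⟨v⁴⟩| = 5.

Answer: 5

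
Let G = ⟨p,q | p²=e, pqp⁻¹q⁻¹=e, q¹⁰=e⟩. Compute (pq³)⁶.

Compute successive powers of (pq³), reducing at each step:
  (pq³)²: (pq³) · p = q³;   (q³) · q³ = q⁶
  (pq³)³: (q⁶) · p = pq⁶;   (pq⁶) · q³ = pq⁹
  (pq³)⁴: (pq⁹) · p = q⁹;   (q⁹) · q³ = q²
  (pq³)⁵: (q²) · p = pq²;   (pq²) · q³ = pq⁵
  (pq³)⁶: (pq⁵) · p = q⁵;   (q⁵) · q³ = q⁸

Answer: q⁸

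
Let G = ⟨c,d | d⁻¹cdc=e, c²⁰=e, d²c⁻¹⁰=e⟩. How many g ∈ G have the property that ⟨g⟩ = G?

⟨g⟩ = G would require ord(g) = |G| = 40, but the maximum element order in G is 20 < 40. So G is not cyclic and no single element generates it: the count is 0.

Answer: 0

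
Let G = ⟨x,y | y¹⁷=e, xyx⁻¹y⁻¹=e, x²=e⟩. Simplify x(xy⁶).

Compute x · (xy⁶) by multiplying left to right and reducing via the relations at each step:
  x · x = e
  e · y⁶ = y⁶

Answer: y⁶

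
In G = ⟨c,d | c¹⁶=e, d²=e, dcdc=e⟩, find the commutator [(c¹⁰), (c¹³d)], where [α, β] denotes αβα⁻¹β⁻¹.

[(c¹⁰), (c¹³d)] = (c¹⁰)·(c¹³d)·(c¹⁰)⁻¹·(c¹³d)⁻¹.
  (c¹⁰) · (c¹³d) = c⁷d
  (c⁷d) · (c⁶) = cd
  (cd) · (c¹³d) = c⁴

Answer: c⁴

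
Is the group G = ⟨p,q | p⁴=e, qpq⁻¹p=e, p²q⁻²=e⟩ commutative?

p·q = pq but q·p = pq⁻¹, so p·q ≠ q·p and G is not abelian.

Answer: No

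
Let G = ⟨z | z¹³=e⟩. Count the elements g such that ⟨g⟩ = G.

G is cyclic of order 13. An element generates G iff its order is 13, and a cyclic group of order 13 has exactly φ(13) = 12 such elements.

Answer: 12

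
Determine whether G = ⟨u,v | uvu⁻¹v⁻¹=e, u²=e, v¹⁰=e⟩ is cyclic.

|G| = 20, but the maximum element order in G is 10 < 20. No single element generates all of G, so G is not cyclic.

Answer: No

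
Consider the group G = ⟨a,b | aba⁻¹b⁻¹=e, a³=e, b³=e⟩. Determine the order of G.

Enumerate words in the generators, reducing via the relations: the distinct elements are
  {a, b, e, ab, a², b², ab², a²b, a²b²}.
No further products give new elements, so |G| = 9.

Answer: 9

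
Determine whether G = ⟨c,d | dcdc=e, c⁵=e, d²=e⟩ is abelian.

c·d = cd but d·c = c⁴d, so c·d ≠ d·c and G is not abelian.

Answer: No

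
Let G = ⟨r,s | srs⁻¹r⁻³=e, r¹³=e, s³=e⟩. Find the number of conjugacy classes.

The conjugacy classes (representative and size) are:
  [e] (size 1), [r] (size 3), [r⁵] (size 3), [r¹⁰] (size 3), [r⁸] (size 3), [r¹⁰s] (size 13), [r⁷s²] (size 13).
Class equation: 1 + 3 + 3 + 3 + 3 + 13 + 13 = 39 = |G|. So G has 7 conjugacy classes.

Answer: 7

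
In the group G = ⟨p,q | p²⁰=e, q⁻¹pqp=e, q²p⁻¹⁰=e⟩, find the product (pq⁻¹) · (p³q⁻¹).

Compute (pq⁻¹) · (p³q⁻¹) by multiplying left to right and reducing via the relations at each step:
  (pq⁻¹) · p³ = p⁸q
  (p⁸q) · q⁻¹ = p⁸

Answer: p⁸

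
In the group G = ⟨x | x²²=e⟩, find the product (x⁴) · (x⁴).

Compute (x⁴) · (x⁴) by multiplying left to right and reducing via the relations at each step:
  (x⁴) · x⁴ = x⁸

Answer: x⁸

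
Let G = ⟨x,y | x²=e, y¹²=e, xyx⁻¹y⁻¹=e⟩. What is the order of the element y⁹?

Compute successive powers until reaching e:
  (y⁹)¹ = y⁹, (y⁹)² = y⁶, (y⁹)³ = y³, (y⁹)⁴ = e.
The smallest positive k with (y⁹)ᵏ = e is 4.

Answer: 4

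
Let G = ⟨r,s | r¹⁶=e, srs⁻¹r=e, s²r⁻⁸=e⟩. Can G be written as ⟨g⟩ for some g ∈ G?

Every cyclic group is abelian. But r·s = rs while s·r = r⁷s⁻¹, so r·s ≠ s·r and G is not abelian. Hence G is not cyclic.

Answer: No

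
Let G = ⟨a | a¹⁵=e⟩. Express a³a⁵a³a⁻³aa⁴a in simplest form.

Multiply left to right, reducing at each step:
  (a³) · a⁵ = a⁸
  (a⁸) · a³ = a¹¹
  (a¹¹) · a⁻³ = a⁸
  (a⁸) · a = a⁹
  (a⁹) · a⁴ = a¹³
  (a¹³) · a = a¹⁴

Answer: a¹⁴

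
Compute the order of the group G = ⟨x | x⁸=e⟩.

G is generated by a single element, so G is cyclic. The relator gives x⁸ = e and no smaller power is forced to be e, so the 8 powers {e, x, x², x³, x⁴, x⁵, x⁶, x⁷} are distinct. Hence |G| = 8.

Answer: 8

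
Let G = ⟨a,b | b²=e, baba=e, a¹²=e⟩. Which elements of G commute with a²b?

⟨a²b⟩ ⊆ C_G(a²b) since powers of a²b commute with a²b; so |C_G(a²b)| ≥ |⟨a²b⟩| = 2.
By orbit–stabilizer, |C_G(a²b)| = |G| / |conj. class of a²b| = 24 / 6 = 4.
The 4 elements commuting with a²b are {e, a⁶, a²b, a⁸b}.

Answer: {e, a⁶, a²b, a⁸b}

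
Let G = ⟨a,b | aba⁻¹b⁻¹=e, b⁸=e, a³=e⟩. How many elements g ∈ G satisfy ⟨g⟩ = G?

G is cyclic of order 24. An element generates G iff its order is 24, and a cyclic group of order 24 has exactly φ(24) = 8 such elements.

Answer: 8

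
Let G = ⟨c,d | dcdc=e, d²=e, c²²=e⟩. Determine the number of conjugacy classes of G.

The conjugacy classes (representative and size) are:
  [e] (size 1), [c] (size 2), [c²] (size 2), [c¹⁹] (size 2), [c⁴] (size 2), [c⁵] (size 2), [c⁶] (size 2), [c⁷] (size 2), [c⁸] (size 2), [c¹³] (size 2), [c¹⁰] (size 2), [c¹¹] (size 1), [c⁶d] (size 11), [cd] (size 11).
Class equation: 1 + 2 + 2 + 2 + 2 + 2 + 2 + 2 + 2 + 2 + 2 + 1 + 11 + 11 = 44 = |G|. So G has 14 conjugacy classes.

Answer: 14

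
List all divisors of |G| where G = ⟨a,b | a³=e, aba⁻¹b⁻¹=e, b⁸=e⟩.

|G| = 24 = 2³ · 3. By Lagrange's theorem the order of any subgroup divides 24; the divisors of 24 are 1, 2, 3, 4, 6, 8, 12, 24.

Answer: 1, 2, 3, 4, 6, 8, 12, 24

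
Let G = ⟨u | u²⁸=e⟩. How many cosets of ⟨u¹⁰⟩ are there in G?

First find ord(u¹⁰) by computing successive powers:
  (u¹⁰)¹ = u¹⁰, (u¹⁰)² = u²⁰, (u¹⁰)³ = u², (u¹⁰)⁴ = u¹², (u¹⁰)⁵ = u²², (u¹⁰)⁶ = u⁴, (u¹⁰)⁷ = u¹⁴, (u¹⁰)⁸ = u²⁴, (u¹⁰)⁹ = u⁶, (u¹⁰)¹⁰ = u¹⁶, (u¹⁰)¹¹ = u²⁶, (u¹⁰)¹² = u⁸, (u¹⁰)¹³ = u¹⁸, (u¹⁰)¹⁴ = e.
So |⟨u¹⁰⟩| = ord(u¹⁰) = 14. With |G| = 28, by Lagrange [G : ⟨u¹⁰⟩] = 28/14 = 2.

Answer: 2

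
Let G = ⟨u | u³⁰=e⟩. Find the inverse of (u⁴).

The order of (u⁴) is 15 (smallest k with (u⁴)ᵏ = e), so (u⁴)⁻¹ = (u⁴)¹⁴ = u²⁶.
Check: (u⁴) · (u²⁶) → (u⁴) · u²⁶ = e, giving e as required.

Answer: u²⁶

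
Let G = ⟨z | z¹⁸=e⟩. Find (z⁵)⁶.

Compute successive powers of (z⁵), reducing at each step:
  (z⁵)²: (z⁵) · z⁵ = z¹⁰
  (z⁵)³: (z¹⁰) · z⁵ = z¹⁵
  (z⁵)⁴: (z¹⁵) · z⁵ = z²
  (z⁵)⁵: (z²) · z⁵ = z⁷
  (z⁵)⁶: (z⁷) · z⁵ = z¹²

Answer: z¹²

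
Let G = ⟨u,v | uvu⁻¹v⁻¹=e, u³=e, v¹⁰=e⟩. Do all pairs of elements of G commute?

Each pair of generators commutes: u·v = uv = v·u. Since the generators pairwise commute, every element of G commutes with every other, so G is abelian.

Answer: Yes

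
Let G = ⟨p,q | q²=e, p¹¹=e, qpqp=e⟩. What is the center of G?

An element z ∈ Z(G) iff z commutes with every generator.
For example e is central: e·p = p = p·e; e·q = q = q·e.
Whereas p ∉ Z(G) since p·q = pq ≠ p¹⁰q = q·p.
Checking each of the 22 elements this way gives Z(G) = {e}, of order 1.

Answer: {e}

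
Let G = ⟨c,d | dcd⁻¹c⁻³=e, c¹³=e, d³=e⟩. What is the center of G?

An element z ∈ Z(G) iff z commutes with every generator.
For example e is central: e·c = c = c·e; e·d = d = d·e.
Whereas c ∉ Z(G) since c·d = cd ≠ c³d = d·c.
Checking each of the 39 elements this way gives Z(G) = {e}, of order 1.

Answer: {e}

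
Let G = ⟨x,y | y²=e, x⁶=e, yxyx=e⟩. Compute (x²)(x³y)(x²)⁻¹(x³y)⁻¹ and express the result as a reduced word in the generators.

[(x²), (x³y)] = (x²)·(x³y)·(x²)⁻¹·(x³y)⁻¹.
  (x²) · (x³y) = x⁵y
  (x⁵y) · (x⁴) = xy
  (xy) · (x³y) = x⁴

Answer: x⁴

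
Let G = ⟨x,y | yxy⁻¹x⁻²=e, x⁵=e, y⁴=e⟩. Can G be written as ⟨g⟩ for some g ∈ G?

Every cyclic group is abelian. But x·y = xy while y·x = x²y, so x·y ≠ y·x and G is not abelian. Hence G is not cyclic.

Answer: No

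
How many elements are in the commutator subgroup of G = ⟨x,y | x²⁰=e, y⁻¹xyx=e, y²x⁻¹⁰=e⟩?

G' = [G, G] is generated by all commutators. The generator-pair commutators are: [x, y] = x².
The subgroup they normally generate is {e, x², x⁴, x⁶, x⁸, x¹⁰, x¹², x¹⁴, x¹⁶, x¹⁸}, of order 10.
Check: |G/G'| = 40/10 = 4 is the order of the abelianisation.

Answer: 10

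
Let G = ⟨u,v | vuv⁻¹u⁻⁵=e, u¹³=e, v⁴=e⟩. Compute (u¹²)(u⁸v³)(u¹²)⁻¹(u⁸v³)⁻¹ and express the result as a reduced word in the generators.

[(u¹²), (u⁸v³)] = (u¹²)·(u⁸v³)·(u¹²)⁻¹·(u⁸v³)⁻¹.
  (u¹²) · (u⁸v³) = u⁷v³
  (u⁷v³) · u = u²v³
  (u²v³) · (u¹²v) = u⁷

Answer: u⁷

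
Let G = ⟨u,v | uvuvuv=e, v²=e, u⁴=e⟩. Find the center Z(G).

An element z ∈ Z(G) iff z commutes with every generator.
For example e is central: e·u = u = u·e; e·v = v = v·e.
Whereas u ∉ Z(G) since u·v = uv ≠ vu = v·u.
Checking each of the 24 elements this way gives Z(G) = {e}, of order 1.

Answer: {e}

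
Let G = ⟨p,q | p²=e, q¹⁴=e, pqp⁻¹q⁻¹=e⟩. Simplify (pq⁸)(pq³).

Compute (pq⁸) · (pq³) by multiplying left to right and reducing via the relations at each step:
  (pq⁸) · p = q⁸
  (q⁸) · q³ = q¹¹

Answer: q¹¹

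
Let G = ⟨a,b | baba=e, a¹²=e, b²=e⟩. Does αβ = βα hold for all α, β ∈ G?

a·b = ab but b·a = a¹¹b, so a·b ≠ b·a and G is not abelian.

Answer: No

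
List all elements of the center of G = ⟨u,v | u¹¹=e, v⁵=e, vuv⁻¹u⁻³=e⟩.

An element z ∈ Z(G) iff z commutes with every generator.
For example e is central: e·u = u = u·e; e·v = v = v·e.
Whereas u ∉ Z(G) since u·v = uv ≠ u³v = v·u.
Checking each of the 55 elements this way gives Z(G) = {e}, of order 1.

Answer: {e}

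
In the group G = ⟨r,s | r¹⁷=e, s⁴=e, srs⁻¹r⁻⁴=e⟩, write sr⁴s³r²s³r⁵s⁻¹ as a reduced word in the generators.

Multiply left to right, reducing at each step:
  s · r⁴ = r¹⁶s
  (r¹⁶s) · s³ = r¹⁶
  (r¹⁶) · r² = r
  r · s³ = rs³
  (rs³) · r⁵ = r¹⁵s³
  (r¹⁵s³) · s⁻¹ = r¹⁵s²

Answer: r¹⁵s²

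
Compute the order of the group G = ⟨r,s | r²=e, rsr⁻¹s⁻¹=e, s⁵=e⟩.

Enumerate words in the generators, reducing via the relations: the distinct elements are
  {e, r, s, rs, s², s³, s⁴, rs², rs³, rs⁴}.
No further products give new elements, so |G| = 10.

Answer: 10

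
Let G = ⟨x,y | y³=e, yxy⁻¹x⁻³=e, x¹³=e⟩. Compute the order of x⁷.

Compute successive powers until reaching e:
  (x⁷)¹ = x⁷, (x⁷)² = x, (x⁷)³ = x⁸, (x⁷)⁴ = x², (x⁷)⁵ = x⁹, (x⁷)⁶ = x³, (x⁷)⁷ = x¹⁰, (x⁷)⁸ = x⁴, (x⁷)⁹ = x¹¹, (x⁷)¹⁰ = x⁵, (x⁷)¹¹ = x¹², (x⁷)¹² = x⁶, (x⁷)¹³ = e.
The smallest positive k with (x⁷)ᵏ = e is 13.

Answer: 13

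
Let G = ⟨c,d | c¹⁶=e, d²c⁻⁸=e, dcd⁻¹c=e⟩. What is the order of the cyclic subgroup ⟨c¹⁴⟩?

|⟨c¹⁴⟩| equals the order of c¹⁴. Compute successive powers until reaching e:
  (c¹⁴)¹ = c¹⁴, (c¹⁴)² = c¹², (c¹⁴)³ = c¹⁰, (c¹⁴)⁴ = c⁸, (c¹⁴)⁵ = c⁶, (c¹⁴)⁶ = c⁴, (c¹⁴)⁷ = c², (c¹⁴)⁸ = e.
The smallest positive k with (c¹⁴)ᵏ = e is 8, so |⟨c¹⁴⟩| = 8.

Answer: 8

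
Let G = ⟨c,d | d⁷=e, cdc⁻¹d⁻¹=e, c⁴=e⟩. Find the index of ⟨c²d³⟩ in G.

First find ord(c²d³) by computing successive powers:
  (c²d³)¹ = c²d³, (c²d³)² = d⁶, (c²d³)³ = c²d², (c²d³)⁴ = d⁵, (c²d³)⁵ = c²d, (c²d³)⁶ = d⁴, (c²d³)⁷ = c², (c²d³)⁸ = d³, (c²d³)⁹ = c²d⁶, (c²d³)¹⁰ = d², (c²d³)¹¹ = c²d⁵, (c²d³)¹² = d, (c²d³)¹³ = c²d⁴, (c²d³)¹⁴ = e.
So |⟨c²d³⟩| = ord(c²d³) = 14. With |G| = 28, by Lagrange [G : ⟨c²d³⟩] = 28/14 = 2.

Answer: 2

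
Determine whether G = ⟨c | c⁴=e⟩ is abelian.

G has a single generator, so G is cyclic and hence abelian.

Answer: Yes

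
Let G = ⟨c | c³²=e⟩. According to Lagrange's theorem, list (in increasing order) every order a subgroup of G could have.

|G| = 32 = 2⁵. By Lagrange's theorem the order of any subgroup divides 32; the divisors of 32 are 1, 2, 4, 8, 16, 32.

Answer: 1, 2, 4, 8, 16, 32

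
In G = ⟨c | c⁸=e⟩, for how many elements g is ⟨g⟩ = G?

G is cyclic of order 8. An element generates G iff its order is 8, and a cyclic group of order 8 has exactly φ(8) = 4 such elements.

Answer: 4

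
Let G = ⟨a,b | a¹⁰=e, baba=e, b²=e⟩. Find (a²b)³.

Compute successive powers of (a²b), reducing at each step:
  (a²b)²: (a²b) · a² = b;   b · b = e
  (a²b)³: e · a² = a²;   (a²) · b = a²b

Answer: a²b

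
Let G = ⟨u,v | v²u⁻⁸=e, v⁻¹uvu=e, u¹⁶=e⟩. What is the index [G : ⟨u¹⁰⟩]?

First find ord(u¹⁰) by computing successive powers:
  (u¹⁰)¹ = u¹⁰, (u¹⁰)² = u⁴, (u¹⁰)³ = u¹⁴, (u¹⁰)⁴ = u⁸, (u¹⁰)⁵ = u², (u¹⁰)⁶ = u¹², (u¹⁰)⁷ = u⁶, (u¹⁰)⁸ = e.
So |⟨u¹⁰⟩| = ord(u¹⁰) = 8. With |G| = 32, by Lagrange [G : ⟨u¹⁰⟩] = 32/8 = 4.

Answer: 4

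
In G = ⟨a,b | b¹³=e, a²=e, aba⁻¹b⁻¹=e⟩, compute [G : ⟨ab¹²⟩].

First find ord(ab¹²) by computing successive powers:
  (ab¹²)¹ = ab¹², (ab¹²)² = b¹¹, (ab¹²)³ = ab¹⁰, (ab¹²)⁴ = b⁹, (ab¹²)⁵ = ab⁸, (ab¹²)⁶ = b⁷, (ab¹²)⁷ = ab⁶, (ab¹²)⁸ = b⁵, (ab¹²)⁹ = ab⁴, (ab¹²)¹⁰ = b³, (ab¹²)¹¹ = ab², (ab¹²)¹² = b, (ab¹²)¹³ = a, (ab¹²)¹⁴ = b¹², (ab¹²)¹⁵ = ab¹¹, (ab¹²)¹⁶ = b¹⁰, (ab¹²)¹⁷ = ab⁹, (ab¹²)¹⁸ = b⁸, (ab¹²)¹⁹ = ab⁷, (ab¹²)²⁰ = b⁶, (ab¹²)²¹ = ab⁵, (ab¹²)²² = b⁴, (ab¹²)²³ = ab³, (ab¹²)²⁴ = b², (ab¹²)²⁵ = ab, (ab¹²)²⁶ = e.
So |⟨ab¹²⟩| = ord(ab¹²) = 26. With |G| = 26, by Lagrange [G : ⟨ab¹²⟩] = 26/26 = 1.

Answer: 1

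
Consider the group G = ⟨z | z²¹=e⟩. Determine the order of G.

G is generated by a single element, so G is cyclic. The relator gives z²¹ = e and no smaller power is forced to be e, so the 21 powers {e, z, z², z³, z⁴, z⁵, z⁶, z⁷, z⁸, z⁹, z²⁰, z¹², z¹³, z¹¹, z¹⁰, z¹⁴, z¹⁵, z¹⁶, z¹⁷, z¹⁸, z¹⁹} are distinct. Hence |G| = 21.

Answer: 21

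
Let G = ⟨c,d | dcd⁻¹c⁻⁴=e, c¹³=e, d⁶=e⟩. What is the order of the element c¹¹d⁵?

Compute successive powers until reaching e:
  (c¹¹d⁵)¹ = c¹¹d⁵, (c¹¹d⁵)² = c⁴d⁴, (c¹¹d⁵)³ = c¹²d³, (c¹¹d⁵)⁴ = cd², (c¹¹d⁵)⁵ = c⁸d, (c¹¹d⁵)⁶ = e.
The smallest positive k with (c¹¹d⁵)ᵏ = e is 6.

Answer: 6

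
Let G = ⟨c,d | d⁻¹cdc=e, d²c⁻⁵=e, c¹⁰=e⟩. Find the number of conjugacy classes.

The conjugacy classes (representative and size) are:
  [e] (size 1), [c] (size 2), [c⁸] (size 2), [c⁷] (size 2), [c⁴] (size 2), [c⁵] (size 1), [c⁴d] (size 5), [c²d⁻¹] (size 5).
Class equation: 1 + 2 + 2 + 2 + 2 + 1 + 5 + 5 = 20 = |G|. So G has 8 conjugacy classes.

Answer: 8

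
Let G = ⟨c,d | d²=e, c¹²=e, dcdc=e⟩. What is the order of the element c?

Compute successive powers until reaching e:
  c¹ = c, c² = c², c³ = c³, c⁴ = c⁴, c⁵ = c⁵, c⁶ = c⁶, c⁷ = c⁷, c⁸ = c⁸, c⁹ = c⁹, c¹⁰ = c¹⁰, c¹¹ = c¹¹, c¹² = e.
The smallest positive k with cᵏ = e is 12.

Answer: 12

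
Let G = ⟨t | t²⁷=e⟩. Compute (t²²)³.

Compute successive powers of (t²²), reducing at each step:
  (t²²)²: (t²²) · t²² = t¹⁷
  (t²²)³: (t¹⁷) · t²² = t¹²

Answer: t¹²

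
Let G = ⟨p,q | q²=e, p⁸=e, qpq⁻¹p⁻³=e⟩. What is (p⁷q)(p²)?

Compute (p⁷q) · (p²) by multiplying left to right and reducing via the relations at each step:
  (p⁷q) · p² = p⁵q

Answer: p⁵q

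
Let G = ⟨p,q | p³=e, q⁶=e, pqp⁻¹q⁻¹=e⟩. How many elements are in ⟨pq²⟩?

|⟨pq²⟩| equals the order of pq². Compute successive powers until reaching e:
  (pq²)¹ = pq², (pq²)² = p²q⁴, (pq²)³ = e.
The smallest positive k with (pq²)ᵏ = e is 3, so |⟨pq²⟩| = 3.

Answer: 3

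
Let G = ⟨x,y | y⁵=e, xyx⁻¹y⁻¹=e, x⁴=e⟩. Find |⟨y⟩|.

|⟨y⟩| equals the order of y. Compute successive powers until reaching e:
  y¹ = y, y² = y², y³ = y³, y⁴ = y⁴, y⁵ = e.
The smallest positive k with yᵏ = e is 5, so |⟨y⟩| = 5.

Answer: 5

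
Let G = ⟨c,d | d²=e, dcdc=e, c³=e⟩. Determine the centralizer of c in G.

⟨c⟩ ⊆ C_G(c) since powers of c commute with c; so |C_G(c)| ≥ |⟨c⟩| = 3.
By orbit–stabilizer, |C_G(c)| = |G| / |conj. class of c| = 6 / 2 = 3.
The 3 elements commuting with c are {e, c, c²}.

Answer: {e, c, c²}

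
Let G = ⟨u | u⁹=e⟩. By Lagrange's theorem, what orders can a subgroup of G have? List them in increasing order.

|G| = 9 = 3². By Lagrange's theorem the order of any subgroup divides 9; the divisors of 9 are 1, 3, 9.

Answer: 1, 3, 9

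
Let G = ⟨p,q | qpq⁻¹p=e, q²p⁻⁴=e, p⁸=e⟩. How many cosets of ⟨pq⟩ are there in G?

First find ord(pq) by computing successive powers:
  (pq)¹ = pq, (pq)² = p⁴, (pq)³ = pq⁻¹, (pq)⁴ = e.
So |⟨pq⟩| = ord(pq) = 4. With |G| = 16, by Lagrange [G : ⟨pq⟩] = 16/4 = 4.

Answer: 4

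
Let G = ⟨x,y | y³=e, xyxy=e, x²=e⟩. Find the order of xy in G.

Compute successive powers until reaching e:
  (xy)¹ = xy, (xy)² = e.
The smallest positive k with (xy)ᵏ = e is 2.

Answer: 2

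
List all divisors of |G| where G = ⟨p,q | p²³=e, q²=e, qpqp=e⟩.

|G| = 46 = 2 · 23. By Lagrange's theorem the order of any subgroup divides 46; the divisors of 46 are 1, 2, 23, 46.

Answer: 1, 2, 23, 46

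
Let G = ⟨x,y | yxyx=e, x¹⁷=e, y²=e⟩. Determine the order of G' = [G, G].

G' = [G, G] is generated by all commutators. The generator-pair commutators are: [x, y] = x².
The subgroup they normally generate is {e, x, x², x³, x⁴, x⁵, x⁶, x⁷, x⁸, x⁹, x¹⁰, x¹¹, x¹², x¹³, x¹⁴, x¹⁵, x¹⁶}, of order 17.
Check: |G/G'| = 34/17 = 2 is the order of the abelianisation.

Answer: 17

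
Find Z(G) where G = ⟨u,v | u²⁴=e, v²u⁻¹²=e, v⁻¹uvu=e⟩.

An element z ∈ Z(G) iff z commutes with every generator.
For example u¹² is central: (u¹²)·u = u¹³ = u·(u¹²); (u¹²)·v = v⁻¹ = v·(u¹²).
Whereas u ∉ Z(G) since u·v = uv ≠ u¹¹v⁻¹ = v·u.
Checking each of the 48 elements this way gives Z(G) = {e, u¹²}, of order 2.

Answer: {e, u¹²}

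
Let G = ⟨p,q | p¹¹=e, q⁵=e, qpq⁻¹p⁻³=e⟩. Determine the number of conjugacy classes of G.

The conjugacy classes (representative and size) are:
  [e] (size 1), [p³] (size 5), [p⁶] (size 5), [p⁷q] (size 11), [p⁹q²] (size 11), [p⁷q³] (size 11), [p⁷q⁴] (size 11).
Class equation: 1 + 5 + 5 + 11 + 11 + 11 + 11 = 55 = |G|. So G has 7 conjugacy classes.

Answer: 7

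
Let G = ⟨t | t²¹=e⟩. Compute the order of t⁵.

Compute successive powers until reaching e:
  (t⁵)¹ = t⁵, (t⁵)² = t¹⁰, (t⁵)³ = t¹⁵, (t⁵)⁴ = t²⁰, (t⁵)⁵ = t⁴, (t⁵)⁶ = t⁹, (t⁵)⁷ = t¹⁴, (t⁵)⁸ = t¹⁹, (t⁵)⁹ = t³, (t⁵)¹⁰ = t⁸, (t⁵)¹¹ = t¹³, (t⁵)¹² = t¹⁸, (t⁵)¹³ = t², (t⁵)¹⁴ = t⁷, (t⁵)¹⁵ = t¹², (t⁵)¹⁶ = t¹⁷, (t⁵)¹⁷ = t, (t⁵)¹⁸ = t⁶, (t⁵)¹⁹ = t¹¹, (t⁵)²⁰ = t¹⁶, (t⁵)²¹ = e.
The smallest positive k with (t⁵)ᵏ = e is 21.

Answer: 21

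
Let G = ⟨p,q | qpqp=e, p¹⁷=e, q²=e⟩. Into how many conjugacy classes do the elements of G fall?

The conjugacy classes (representative and size) are:
  [e] (size 1), [p¹⁶] (size 2), [p²] (size 2), [p³] (size 2), [p¹³] (size 2), [p¹²] (size 2), [p⁶] (size 2), [p¹⁰] (size 2), [p⁹] (size 2), [p⁷q] (size 17).
Class equation: 1 + 2 + 2 + 2 + 2 + 2 + 2 + 2 + 2 + 17 = 34 = |G|. So G has 10 conjugacy classes.

Answer: 10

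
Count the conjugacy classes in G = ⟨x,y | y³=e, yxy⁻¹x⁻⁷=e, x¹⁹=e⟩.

The conjugacy classes (representative and size) are:
  [e] (size 1), [x¹¹] (size 3), [x¹⁴] (size 3), [x⁶] (size 3), [x¹⁷] (size 3), [x¹²] (size 3), [x¹⁰] (size 3), [x²y] (size 19), [x¹⁸y²] (size 19).
Class equation: 1 + 3 + 3 + 3 + 3 + 3 + 3 + 19 + 19 = 57 = |G|. So G has 9 conjugacy classes.

Answer: 9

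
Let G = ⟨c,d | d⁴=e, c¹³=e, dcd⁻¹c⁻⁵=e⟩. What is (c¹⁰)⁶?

Compute successive powers of (c¹⁰), reducing at each step:
  (c¹⁰)²: (c¹⁰) · c¹⁰ = c⁷
  (c¹⁰)³: (c⁷) · c¹⁰ = c⁴
  (c¹⁰)⁴: (c⁴) · c¹⁰ = c
  (c¹⁰)⁵: c · c¹⁰ = c¹¹
  (c¹⁰)⁶: (c¹¹) · c¹⁰ = c⁸

Answer: c⁸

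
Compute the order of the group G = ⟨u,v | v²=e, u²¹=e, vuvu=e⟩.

Enumerate words in the generators, reducing via the relations: the distinct elements are
  {e, u, v, uv, u², u³, u⁴, u⁵, u⁶, u⁷, u⁸, u⁹, u²v, u²⁰, u³v, u¹², u¹³, u¹¹, u¹⁰, u¹⁴, u¹⁵, u¹⁶, u¹⁷, u¹⁸, u¹⁹, u⁴v, u⁵v, u⁶v, u⁷v, u⁸v, u⁹v, u²⁰v, u¹²v, u¹³v, u¹¹v, u¹⁰v, u¹⁴v, u¹⁵v, u¹⁶v, u¹⁷v, u¹⁸v, u¹⁹v}.
No further products give new elements, so |G| = 42.

Answer: 42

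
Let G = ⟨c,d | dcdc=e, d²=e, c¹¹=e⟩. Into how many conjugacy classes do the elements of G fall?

The conjugacy classes (representative and size) are:
  [e] (size 1), [c¹⁰] (size 2), [c²] (size 2), [c³] (size 2), [c⁷] (size 2), [c⁶] (size 2), [c²d] (size 11).
Class equation: 1 + 2 + 2 + 2 + 2 + 2 + 11 = 22 = |G|. So G has 7 conjugacy classes.

Answer: 7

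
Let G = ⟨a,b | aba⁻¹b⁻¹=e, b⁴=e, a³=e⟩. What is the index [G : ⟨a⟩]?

First find ord(a) by computing successive powers:
  a¹ = a, a² = a², a³ = e.
So |⟨a⟩| = ord(a) = 3. With |G| = 12, by Lagrange [G : ⟨a⟩] = 12/3 = 4.

Answer: 4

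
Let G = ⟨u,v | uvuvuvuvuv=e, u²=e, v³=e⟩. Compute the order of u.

Compute successive powers until reaching e:
  u¹ = u, u² = e.
The smallest positive k with uᵏ = e is 2.

Answer: 2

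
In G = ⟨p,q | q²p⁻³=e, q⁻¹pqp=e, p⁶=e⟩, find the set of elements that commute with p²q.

⟨p²q⟩ ⊆ C_G(p²q) since powers of p²q commute with p²q; so |C_G(p²q)| ≥ |⟨p²q⟩| = 4.
By orbit–stabilizer, |C_G(p²q)| = |G| / |conj. class of p²q| = 12 / 3 = 4.
The 4 elements commuting with p²q are {e, p³, p²q, p²q⁻¹}.

Answer: {e, p³, p²q, p²q⁻¹}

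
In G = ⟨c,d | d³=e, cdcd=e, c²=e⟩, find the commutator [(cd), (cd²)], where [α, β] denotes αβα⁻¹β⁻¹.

[(cd), (cd²)] = (cd)·(cd²)·(cd)⁻¹·(cd²)⁻¹.
  (cd) · (cd²) = d
  d · (cd) = c
  c · (cd²) = d²

Answer: d²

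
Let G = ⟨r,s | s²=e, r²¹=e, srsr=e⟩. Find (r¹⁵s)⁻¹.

The order of (r¹⁵s) is 2 (smallest k with (r¹⁵s)ᵏ = e), so (r¹⁵s)⁻¹ = (r¹⁵s)¹ = r¹⁵s.
Check: (r¹⁵s) · (r¹⁵s) → (r¹⁵s) · r¹⁵ = s;   s · s = e, giving e as required.

Answer: r¹⁵s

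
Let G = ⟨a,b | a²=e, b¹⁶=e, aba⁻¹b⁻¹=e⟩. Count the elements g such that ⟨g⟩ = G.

⟨g⟩ = G would require ord(g) = |G| = 32, but the maximum element order in G is 16 < 32. So G is not cyclic and no single element generates it: the count is 0.

Answer: 0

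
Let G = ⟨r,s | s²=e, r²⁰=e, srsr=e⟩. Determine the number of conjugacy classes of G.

The conjugacy classes (representative and size) are:
  [e] (size 1), [r] (size 2), [r¹⁸] (size 2), [r³] (size 2), [r⁴] (size 2), [r¹⁵] (size 2), [r¹⁴] (size 2), [r⁷] (size 2), [r¹²] (size 2), [r¹¹] (size 2), [r¹⁰] (size 1), [r¹⁸s] (size 10), [r⁵s] (size 10).
Class equation: 1 + 2 + 2 + 2 + 2 + 2 + 2 + 2 + 2 + 2 + 1 + 10 + 10 = 40 = |G|. So G has 13 conjugacy classes.

Answer: 13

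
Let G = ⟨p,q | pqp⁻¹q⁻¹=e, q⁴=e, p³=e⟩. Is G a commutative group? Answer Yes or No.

Each pair of generators commutes: p·q = pq = q·p. Since the generators pairwise commute, every element of G commutes with every other, so G is abelian.

Answer: Yes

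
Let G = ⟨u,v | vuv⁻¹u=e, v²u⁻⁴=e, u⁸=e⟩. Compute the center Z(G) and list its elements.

An element z ∈ Z(G) iff z commutes with every generator.
For example u⁴ is central: (u⁴)·u = u⁵ = u·(u⁴); (u⁴)·v = v⁻¹ = v·(u⁴).
Whereas u ∉ Z(G) since u·v = uv ≠ u³v⁻¹ = v·u.
Checking each of the 16 elements this way gives Z(G) = {e, u⁴}, of order 2.

Answer: {e, u⁴}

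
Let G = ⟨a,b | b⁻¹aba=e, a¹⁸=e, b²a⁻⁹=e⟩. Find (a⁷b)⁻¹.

The order of (a⁷b) is 4 (smallest k with (a⁷b)ᵏ = e), so (a⁷b)⁻¹ = (a⁷b)³ = a⁷b⁻¹.
Check: (a⁷b) · (a⁷b⁻¹) → (a⁷b) · a⁷ = b;   b · b⁻¹ = e, giving e as required.

Answer: a⁷b⁻¹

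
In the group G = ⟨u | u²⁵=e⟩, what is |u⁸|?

Compute successive powers until reaching e:
  (u⁸)¹ = u⁸, (u⁸)² = u¹⁶, (u⁸)³ = u²⁴, (u⁸)⁴ = u⁷, (u⁸)⁵ = u¹⁵, (u⁸)⁶ = u²³, (u⁸)⁷ = u⁶, (u⁸)⁸ = u¹⁴, (u⁸)⁹ = u²², (u⁸)¹⁰ = u⁵, (u⁸)¹¹ = u¹³, (u⁸)¹² = u²¹, (u⁸)¹³ = u⁴, (u⁸)¹⁴ = u¹², (u⁸)¹⁵ = u²⁰, (u⁸)¹⁶ = u³, (u⁸)¹⁷ = u¹¹, (u⁸)¹⁸ = u¹⁹, (u⁸)¹⁹ = u², (u⁸)²⁰ = u¹⁰, (u⁸)²¹ = u¹⁸, (u⁸)²² = u, (u⁸)²³ = u⁹, (u⁸)²⁴ = u¹⁷, (u⁸)²⁵ = e.
The smallest positive k with (u⁸)ᵏ = e is 25.

Answer: 25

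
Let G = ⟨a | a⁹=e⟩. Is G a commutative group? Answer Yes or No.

G has a single generator, so G is cyclic and hence abelian.

Answer: Yes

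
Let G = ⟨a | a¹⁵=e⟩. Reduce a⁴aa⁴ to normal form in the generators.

Multiply left to right, reducing at each step:
  (a⁴) · a = a⁵
  (a⁵) · a⁴ = a⁹

Answer: a⁹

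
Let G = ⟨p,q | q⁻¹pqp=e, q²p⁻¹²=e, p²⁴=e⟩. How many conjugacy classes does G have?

The conjugacy classes (representative and size) are:
  [e] (size 1), [p] (size 2), [p²] (size 2), [p³] (size 2), [p⁴] (size 2), [p⁵] (size 2), [p¹⁸] (size 2), [p⁷] (size 2), [p¹⁶] (size 2), [p¹⁵] (size 2), [p¹⁴] (size 2), [p¹³] (size 2), [p¹²] (size 1), [p⁶q] (size 12), [p⁵q⁻¹] (size 12).
Class equation: 1 + 2 + 2 + 2 + 2 + 2 + 2 + 2 + 2 + 2 + 2 + 2 + 1 + 12 + 12 = 48 = |G|. So G has 15 conjugacy classes.

Answer: 15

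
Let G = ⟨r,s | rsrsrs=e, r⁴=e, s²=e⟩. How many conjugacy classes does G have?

The conjugacy classes (representative and size) are:
  [e] (size 1), [r³] (size 6), [r²sr²s] (size 3), [rsr³] (size 6), [sr³] (size 8).
Class equation: 1 + 6 + 3 + 6 + 8 = 24 = |G|. So G has 5 conjugacy classes.

Answer: 5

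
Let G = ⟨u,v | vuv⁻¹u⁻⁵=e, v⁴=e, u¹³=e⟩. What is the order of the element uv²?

Compute successive powers until reaching e:
  (uv²)¹ = uv², (uv²)² = e.
The smallest positive k with (uv²)ᵏ = e is 2.

Answer: 2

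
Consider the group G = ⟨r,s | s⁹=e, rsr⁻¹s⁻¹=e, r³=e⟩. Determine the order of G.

Enumerate words in the generators, reducing via the relations: the distinct elements are
  {e, r, s, rs, r², s², s³, s⁴, s⁵, s⁶, s⁷, s⁸, rs², rs³, rs⁴, rs⁵, rs⁶, rs⁷, rs⁸, r²s, r²s², r²s³, r²s⁴, r²s⁵, r²s⁶, r²s⁷, r²s⁸}.
No further products give new elements, so |G| = 27.

Answer: 27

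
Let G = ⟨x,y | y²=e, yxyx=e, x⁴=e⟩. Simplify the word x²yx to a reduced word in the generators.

Multiply left to right, reducing at each step:
  (x²) · y = x²y
  (x²y) · x = xy

Answer: xy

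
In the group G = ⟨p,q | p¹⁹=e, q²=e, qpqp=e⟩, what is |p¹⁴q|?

Compute successive powers until reaching e:
  (p¹⁴q)¹ = p¹⁴q, (p¹⁴q)² = e.
The smallest positive k with (p¹⁴q)ᵏ = e is 2.

Answer: 2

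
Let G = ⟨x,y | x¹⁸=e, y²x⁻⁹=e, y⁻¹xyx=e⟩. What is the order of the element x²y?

Compute successive powers until reaching e:
  (x²y)¹ = x²y, (x²y)² = x⁹, (x²y)³ = x²y⁻¹, (x²y)⁴ = e.
The smallest positive k with (x²y)ᵏ = e is 4.

Answer: 4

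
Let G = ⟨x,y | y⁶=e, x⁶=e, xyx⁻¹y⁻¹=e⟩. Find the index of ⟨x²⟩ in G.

First find ord(x²) by computing successive powers:
  (x²)¹ = x², (x²)² = x⁴, (x²)³ = e.
So |⟨x²⟩| = ord(x²) = 3. With |G| = 36, by Lagrange [G : ⟨x²⟩] = 36/3 = 12.

Answer: 12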